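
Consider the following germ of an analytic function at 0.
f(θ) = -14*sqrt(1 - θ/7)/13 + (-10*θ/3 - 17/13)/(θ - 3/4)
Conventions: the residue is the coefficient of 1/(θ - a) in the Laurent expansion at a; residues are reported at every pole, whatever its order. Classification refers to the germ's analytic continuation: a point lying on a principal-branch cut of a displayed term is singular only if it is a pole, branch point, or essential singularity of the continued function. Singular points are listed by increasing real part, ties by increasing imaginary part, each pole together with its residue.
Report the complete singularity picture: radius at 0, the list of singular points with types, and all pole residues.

Denominator factor (θ - 3/4): pole of order 1 at 3/4, modulus 3/4.
Branch term (-14/13)*sqrt(1 - θ/(7)): its argument vanishes at θ = 7, a square-root branch point, modulus 7.
The radius of convergence is the smallest modulus among the singular points: 3/4.
The branch term is analytic at 3/4 and contributes nothing to the residue; only the rational part matters.
At the order-1 pole 3/4 set g(θ) = (θ - (3/4))*(rational part) = -10*θ/3 - 17/13.
Simple pole: residue = g(a) at a = 3/4, which is -99/26.
List the singular points by increasing real part (a conjugate pair: the negative imaginary part first).

Radius of convergence at 0: 3/4.
At 3/4: a pole of order 1; residue -99/26.
At 7: an algebraic (square-root) branch point.


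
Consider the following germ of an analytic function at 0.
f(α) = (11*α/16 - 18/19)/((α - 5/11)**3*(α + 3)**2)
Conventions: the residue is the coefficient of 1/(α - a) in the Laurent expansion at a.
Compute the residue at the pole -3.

At the order-2 pole -3 set g(α) = (α - (-3))^2*f(α) = (11*α/16 - 18/19)/(α - 5/11)**3.
Order-2 pole: residue = g'(a); g'(-3) = 29618743/633881344, so the residue is 29618743/633881344.

The residue is 29618743/633881344.


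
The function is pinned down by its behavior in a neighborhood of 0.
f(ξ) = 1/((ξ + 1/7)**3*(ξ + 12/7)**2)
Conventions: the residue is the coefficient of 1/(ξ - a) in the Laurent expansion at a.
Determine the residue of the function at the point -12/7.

At the order-2 pole -12/7 set g(ξ) = (ξ - (-12/7))^2*f(ξ) = (ξ + 1/7)**(-3).
Order-2 pole: residue = g'(a); g'(-12/7) = -7203/14641, so the residue is -7203/14641.

The residue is -7203/14641.


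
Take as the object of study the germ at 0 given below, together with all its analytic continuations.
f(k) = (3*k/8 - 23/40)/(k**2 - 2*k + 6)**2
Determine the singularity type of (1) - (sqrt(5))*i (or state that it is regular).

The point is a pole of order 2.

The denominator factor k**2 - 2*k + 6 vanishes at (1) - (sqrt(5))*i and appears to the power 2; the numerator there equals (-1/5) - ((3/8)*sqrt(5))*i, nonzero, and no other factor vanishes.
Hence a pole whose order is the multiplicity, 2.


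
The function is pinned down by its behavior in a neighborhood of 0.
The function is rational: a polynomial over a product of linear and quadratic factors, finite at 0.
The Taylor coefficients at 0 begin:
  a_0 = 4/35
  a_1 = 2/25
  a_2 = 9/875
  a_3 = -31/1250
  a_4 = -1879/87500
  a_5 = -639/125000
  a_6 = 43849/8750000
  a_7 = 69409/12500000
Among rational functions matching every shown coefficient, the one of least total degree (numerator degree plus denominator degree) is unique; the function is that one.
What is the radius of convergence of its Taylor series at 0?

The radius of convergence is (1/2)*sqrt(10).

No rational of total degree below 2 reproduces all 8 coefficients; solving the [0/2] Pade equations on them gives f(w) = 2/(7*(w**2 - 7*w/4 + 5/2)), whose expansion matches every shown term.
Denominator factor (w**2 - 7*w/4 + 5/2): discriminant -111/16, complex-conjugate roots (7/8) + ((1/8)*sqrt(111))*i and (7/8) - ((1/8)*sqrt(111))*i; poles of order 1, moduli (1/2)*sqrt(10) and (1/2)*sqrt(10).
The radius of convergence is the smallest modulus among the singular points: (1/2)*sqrt(10).


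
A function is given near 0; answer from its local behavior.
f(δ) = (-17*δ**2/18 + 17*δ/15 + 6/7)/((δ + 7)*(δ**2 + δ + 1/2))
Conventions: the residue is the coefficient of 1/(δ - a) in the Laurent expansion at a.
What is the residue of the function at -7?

The residue is -33613/26775.

At the order-1 pole -7 set g(δ) = (δ - (-7))*f(δ) = (-17*δ**2/18 + 17*δ/15 + 6/7)/(δ**2 + δ + 1/2).
Simple pole: residue = g(a) at a = -7, which is -33613/26775.


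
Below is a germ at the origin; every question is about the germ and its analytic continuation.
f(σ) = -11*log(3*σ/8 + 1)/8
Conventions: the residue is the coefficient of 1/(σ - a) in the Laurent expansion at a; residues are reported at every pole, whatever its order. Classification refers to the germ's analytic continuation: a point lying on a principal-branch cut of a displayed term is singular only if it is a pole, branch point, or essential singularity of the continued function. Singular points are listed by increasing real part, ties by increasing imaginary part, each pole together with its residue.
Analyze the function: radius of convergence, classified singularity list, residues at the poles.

Radius of convergence at 0: 8/3.
At -8/3: a logarithmic branch point.

Branch term (-11/8)*log(1 - σ/(-8/3)): its argument vanishes at σ = -8/3, a logarithmic branch point, modulus 8/3.
The radius of convergence is the smallest modulus among the singular points: 8/3.


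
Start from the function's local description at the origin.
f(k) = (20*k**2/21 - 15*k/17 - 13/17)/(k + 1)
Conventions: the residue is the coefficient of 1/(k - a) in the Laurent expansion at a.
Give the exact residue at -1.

At the order-1 pole -1 set g(k) = (k - (-1))*f(k) = 20*k**2/21 - 15*k/17 - 13/17.
Simple pole: residue = g(a) at a = -1, which is 382/357.

The residue is 382/357.


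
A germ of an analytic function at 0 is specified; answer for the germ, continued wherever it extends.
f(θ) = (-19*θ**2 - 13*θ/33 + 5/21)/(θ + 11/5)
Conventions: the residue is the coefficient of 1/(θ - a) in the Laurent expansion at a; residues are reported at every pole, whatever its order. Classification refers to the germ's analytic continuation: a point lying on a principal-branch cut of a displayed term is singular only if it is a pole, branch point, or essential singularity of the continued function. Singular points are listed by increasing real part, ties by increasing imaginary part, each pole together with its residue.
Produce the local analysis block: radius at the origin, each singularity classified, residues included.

Radius of convergence at 0: 11/5.
At -11/5: a pole of order 1; residue -47699/525.

Denominator factor (θ + 11/5): pole of order 1 at -11/5, modulus 11/5.
The radius of convergence is the smallest modulus among the singular points: 11/5.
At the order-1 pole -11/5 set g(θ) = (θ - (-11/5))*f(θ) = -19*θ**2 - 13*θ/33 + 5/21.
Simple pole: residue = g(a) at a = -11/5, which is -47699/525.


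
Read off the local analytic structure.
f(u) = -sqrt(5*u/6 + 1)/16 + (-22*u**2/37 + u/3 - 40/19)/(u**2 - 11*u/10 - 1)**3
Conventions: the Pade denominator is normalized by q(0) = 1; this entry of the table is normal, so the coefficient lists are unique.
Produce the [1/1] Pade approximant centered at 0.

Taylor coefficients needed (expand at 0): a_0 = 621/304, a_1 = -8885/1216, a_2 = 19862801/852480.
Write the denominator as Q(u) = 1 + q1*u. Requiring Q*f - P = O(u^3) with deg P <= 1 kills the coefficients of u^2..u^2 in Q*f:
  u^2: a_2 + q1*a_1 = 0, i.e. 19862801/852480 + (-8885/1216)*q1 = 0.
Solving this linear system: q1 = 377393219/118348200.
The numerator is Q*f truncated at degree 1: P0 = a_0 = 621/304; P1 = a_1 + q1*a_0 = -3168861139/3997539200.

The Pade approximant has numerator coefficients [621/304, -3168861139/3997539200]; denominator coefficients [1, 377393219/118348200].


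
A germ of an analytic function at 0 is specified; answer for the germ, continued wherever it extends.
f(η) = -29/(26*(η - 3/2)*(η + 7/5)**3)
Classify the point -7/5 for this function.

The point is a pole of order 3.

The denominator factor η + 7/5 vanishes at -7/5 and appears to the power 3; the numerator there equals -29/26, nonzero, and no other factor vanishes.
Hence a pole whose order is the multiplicity, 3.


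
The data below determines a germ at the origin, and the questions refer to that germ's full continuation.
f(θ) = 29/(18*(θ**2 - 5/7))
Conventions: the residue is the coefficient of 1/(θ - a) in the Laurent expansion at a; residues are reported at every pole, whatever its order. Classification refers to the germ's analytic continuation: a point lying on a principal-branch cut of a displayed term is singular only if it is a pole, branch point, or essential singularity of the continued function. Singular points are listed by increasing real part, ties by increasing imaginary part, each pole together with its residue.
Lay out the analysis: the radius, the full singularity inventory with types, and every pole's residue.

Radius of convergence at 0: (1/7)*sqrt(35).
At -(1/7)*sqrt(35): a pole of order 1; residue -(29/180)*sqrt(35).
At (1/7)*sqrt(35): a pole of order 1; residue (29/180)*sqrt(35).

Denominator factor (θ**2 - 5/7): discriminant 20/7, real irrational roots (1/7)*sqrt(35) and -(1/7)*sqrt(35); poles of order 1, moduli (1/7)*sqrt(35) and (1/7)*sqrt(35).
The radius of convergence is the smallest modulus among the singular points: (1/7)*sqrt(35).
The factor θ**2 - 5/7 splits as (θ - a)(θ - a') with a = -(1/7)*sqrt(35), a' = (1/7)*sqrt(35). At the order-1 pole a set g(θ) = (θ - a)*f(θ) = [29/18] / (θ - a').
Simple pole: residue = g(a) at a = -(1/7)*sqrt(35), which is -(29/180)*sqrt(35).
The factor θ**2 - 5/7 splits as (θ - a)(θ - a') with a = (1/7)*sqrt(35), a' = -(1/7)*sqrt(35). At the order-1 pole a set g(θ) = (θ - a)*f(θ) = [29/18] / (θ - a').
Simple pole: residue = g(a) at a = (1/7)*sqrt(35), which is (29/180)*sqrt(35).
List the singular points by increasing real part (a conjugate pair: the negative imaginary part first).


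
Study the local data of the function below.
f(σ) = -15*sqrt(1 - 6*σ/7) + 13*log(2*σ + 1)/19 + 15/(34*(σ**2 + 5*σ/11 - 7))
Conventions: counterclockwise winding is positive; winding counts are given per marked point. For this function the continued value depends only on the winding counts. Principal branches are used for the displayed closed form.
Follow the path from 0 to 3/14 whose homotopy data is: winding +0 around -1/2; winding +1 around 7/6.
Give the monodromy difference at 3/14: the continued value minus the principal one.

The rational part is single-valued and drops out of the difference; each branch term changes only by its own monodromy.
(13/19)*log(1 - σ/(-1/2)): winding 0 around -1/2, so this term returns to its principal value, contribution 0.
(-15)*sqrt(1 - σ/(7/6)): winding +1 is odd, the square root flips sign, contributing -2*(-15)*sqrt(1 - (3/14)/(7/6)) = -2*(-15)*sqrt(40/49) = (60/7)*sqrt(10).
Summing the contributions at σ = 3/14 gives (60/7)*sqrt(10).

Continued minus principal equals (60/7)*sqrt(10).


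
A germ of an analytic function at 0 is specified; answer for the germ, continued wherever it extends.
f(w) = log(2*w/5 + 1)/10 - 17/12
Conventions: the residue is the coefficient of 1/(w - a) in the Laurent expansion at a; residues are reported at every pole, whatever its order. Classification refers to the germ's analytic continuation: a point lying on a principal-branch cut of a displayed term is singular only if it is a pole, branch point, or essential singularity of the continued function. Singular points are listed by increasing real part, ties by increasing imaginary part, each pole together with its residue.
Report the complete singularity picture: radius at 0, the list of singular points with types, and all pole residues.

Branch term (1/10)*log(1 - w/(-5/2)): its argument vanishes at w = -5/2, a logarithmic branch point, modulus 5/2.
The radius of convergence is the smallest modulus among the singular points: 5/2.

Radius of convergence at 0: 5/2.
At -5/2: a logarithmic branch point.


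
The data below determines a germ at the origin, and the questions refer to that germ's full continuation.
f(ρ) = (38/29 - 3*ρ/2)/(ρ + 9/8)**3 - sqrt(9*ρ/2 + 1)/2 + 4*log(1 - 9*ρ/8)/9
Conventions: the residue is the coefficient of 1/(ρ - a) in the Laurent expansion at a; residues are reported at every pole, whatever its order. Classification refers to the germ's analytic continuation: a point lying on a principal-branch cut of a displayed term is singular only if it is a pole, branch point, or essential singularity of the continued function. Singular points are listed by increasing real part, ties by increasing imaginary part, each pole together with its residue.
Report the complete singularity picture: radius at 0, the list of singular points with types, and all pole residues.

Denominator factor (ρ + 9/8)^3: pole of order 3 at -9/8, modulus 9/8.
Branch term (4/9)*log(1 - ρ/(8/9)): its argument vanishes at ρ = 8/9, a logarithmic branch point, modulus 8/9.
Branch term (-1/2)*sqrt(1 - ρ/(-2/9)): its argument vanishes at ρ = -2/9, a square-root branch point, modulus 2/9.
The radius of convergence is the smallest modulus among the singular points: 2/9.
The branch terms are analytic at -9/8 and contribute nothing to the residue; only the rational part matters.
At the order-3 pole -9/8 set g(ρ) = (ρ - (-9/8))^3*(rational part) = 38/29 - 3*ρ/2.
Order-3 pole: residue = g''(a)/2; g''(-9/8) = 0, so the residue is 0.
List the singular points by increasing real part (a conjugate pair: the negative imaginary part first).

Radius of convergence at 0: 2/9.
At -9/8: a pole of order 3; residue 0.
At -2/9: an algebraic (square-root) branch point.
At 8/9: a logarithmic branch point.


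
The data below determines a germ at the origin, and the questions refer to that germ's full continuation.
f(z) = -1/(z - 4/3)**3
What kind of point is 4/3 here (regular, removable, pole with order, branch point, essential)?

The point is a pole of order 3.

The denominator factor z - 4/3 vanishes at 4/3 and appears to the power 3; the numerator there equals -1, nonzero, and no other factor vanishes.
Hence a pole whose order is the multiplicity, 3.


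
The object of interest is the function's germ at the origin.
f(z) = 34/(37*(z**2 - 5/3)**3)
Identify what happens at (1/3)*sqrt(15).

The denominator factor z**2 - 5/3 vanishes at (1/3)*sqrt(15) and appears to the power 3; the numerator there equals 34/37, nonzero, and no other factor vanishes.
Hence a pole whose order is the multiplicity, 3.

The point is a pole of order 3.


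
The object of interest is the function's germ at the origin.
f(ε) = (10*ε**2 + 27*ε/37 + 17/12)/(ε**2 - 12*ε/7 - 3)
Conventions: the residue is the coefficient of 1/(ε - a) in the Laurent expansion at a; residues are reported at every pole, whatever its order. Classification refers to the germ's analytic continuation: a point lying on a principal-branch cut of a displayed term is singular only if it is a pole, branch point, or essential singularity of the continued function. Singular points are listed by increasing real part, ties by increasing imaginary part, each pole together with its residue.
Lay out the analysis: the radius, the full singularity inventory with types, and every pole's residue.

Denominator factor (ε**2 - 12*ε/7 - 3): discriminant 732/49, real irrational roots 6/7 + (1/7)*sqrt(183) and 6/7 - (1/7)*sqrt(183); poles of order 1, moduli 6/7 + (1/7)*sqrt(183) and -6/7 + (1/7)*sqrt(183).
The radius of convergence is the smallest modulus among the singular points: -6/7 + (1/7)*sqrt(183).
The factor ε**2 - 12*ε/7 - 3 splits as (ε - a)(ε - a') with a = 6/7 - (1/7)*sqrt(183), a' = 6/7 + (1/7)*sqrt(183). At the order-1 pole a set g(ε) = (ε - a)*f(ε) = [10*ε**2 + 27*ε/37 + 17/12] / (ε - a').
Simple pole: residue = g(a) at a = 6/7 - (1/7)*sqrt(183), which is 4629/518 - (1016789/1137528)*sqrt(183).
The factor ε**2 - 12*ε/7 - 3 splits as (ε - a)(ε - a') with a = 6/7 + (1/7)*sqrt(183), a' = 6/7 - (1/7)*sqrt(183). At the order-1 pole a set g(ε) = (ε - a)*f(ε) = [10*ε**2 + 27*ε/37 + 17/12] / (ε - a').
Simple pole: residue = g(a) at a = 6/7 + (1/7)*sqrt(183), which is 4629/518 + (1016789/1137528)*sqrt(183).
List the singular points by increasing real part (a conjugate pair: the negative imaginary part first).

Radius of convergence at 0: -6/7 + (1/7)*sqrt(183).
At 6/7 - (1/7)*sqrt(183): a pole of order 1; residue 4629/518 - (1016789/1137528)*sqrt(183).
At 6/7 + (1/7)*sqrt(183): a pole of order 1; residue 4629/518 + (1016789/1137528)*sqrt(183).


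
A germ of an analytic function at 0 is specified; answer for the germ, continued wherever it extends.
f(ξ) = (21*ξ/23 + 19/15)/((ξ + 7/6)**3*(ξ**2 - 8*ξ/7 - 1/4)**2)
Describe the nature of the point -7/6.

The point is a pole of order 3.

The denominator factor ξ + 7/6 vanishes at -7/6 and appears to the power 3; the numerator there equals 139/690, nonzero, and no other factor vanishes.
Hence a pole whose order is the multiplicity, 3.


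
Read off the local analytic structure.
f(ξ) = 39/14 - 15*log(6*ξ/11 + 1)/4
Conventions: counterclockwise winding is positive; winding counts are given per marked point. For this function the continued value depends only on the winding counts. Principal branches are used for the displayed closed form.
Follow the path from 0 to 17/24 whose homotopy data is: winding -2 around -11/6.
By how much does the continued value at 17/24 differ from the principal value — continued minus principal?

Continued minus principal equals (15)*pi*i.

The rational part is single-valued and drops out of the difference; each branch term changes only by its own monodromy.
(-15/4)*log(1 - ξ/(-11/6)): each positive loop around -11/6 adds 2*pi*i to the log, so winding -2 contributes (-15/4)*(-2)*2*pi*i = (15)*pi*i.
Summing the contributions at ξ = 17/24 gives (15)*pi*i.


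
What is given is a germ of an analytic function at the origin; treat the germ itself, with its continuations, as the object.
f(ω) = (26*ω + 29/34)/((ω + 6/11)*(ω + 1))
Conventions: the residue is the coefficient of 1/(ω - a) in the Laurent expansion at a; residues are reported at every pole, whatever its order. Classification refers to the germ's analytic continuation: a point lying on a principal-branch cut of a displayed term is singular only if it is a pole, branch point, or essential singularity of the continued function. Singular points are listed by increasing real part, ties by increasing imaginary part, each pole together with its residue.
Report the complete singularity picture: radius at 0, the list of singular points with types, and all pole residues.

Radius of convergence at 0: 6/11.
At -1: a pole of order 1; residue 1881/34.
At -6/11: a pole of order 1; residue -997/34.

Denominator factor (ω + 1): pole of order 1 at -1, modulus 1.
Denominator factor (ω + 6/11): pole of order 1 at -6/11, modulus 6/11.
The radius of convergence is the smallest modulus among the singular points: 6/11.
At the order-1 pole -1 set g(ω) = (ω - (-1))*f(ω) = (26*ω + 29/34)/(ω + 6/11).
Simple pole: residue = g(a) at a = -1, which is 1881/34.
At the order-1 pole -6/11 set g(ω) = (ω - (-6/11))*f(ω) = (26*ω + 29/34)/(ω + 1).
Simple pole: residue = g(a) at a = -6/11, which is -997/34.
List the singular points by increasing real part (a conjugate pair: the negative imaginary part first).


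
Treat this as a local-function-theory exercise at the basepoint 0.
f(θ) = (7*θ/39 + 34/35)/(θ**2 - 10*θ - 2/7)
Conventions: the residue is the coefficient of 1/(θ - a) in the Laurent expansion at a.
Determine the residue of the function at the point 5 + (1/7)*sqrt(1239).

The residue is 7/78 + (2551/483210)*sqrt(1239).

The factor θ**2 - 10*θ - 2/7 splits as (θ - a)(θ - a') with a = 5 + (1/7)*sqrt(1239), a' = 5 - (1/7)*sqrt(1239). At the order-1 pole a set g(θ) = (θ - a)*f(θ) = [7*θ/39 + 34/35] / (θ - a').
Simple pole: residue = g(a) at a = 5 + (1/7)*sqrt(1239), which is 7/78 + (2551/483210)*sqrt(1239).


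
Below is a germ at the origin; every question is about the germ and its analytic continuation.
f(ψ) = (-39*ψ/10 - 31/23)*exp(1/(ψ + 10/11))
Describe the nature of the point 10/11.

The point is a regular point.

There is no denominator, hence no pole anywhere.
The essential point of exp(1/(ψ - (-10/11))) is -10/11, not 10/11.
So the germ continues analytically to 10/11.


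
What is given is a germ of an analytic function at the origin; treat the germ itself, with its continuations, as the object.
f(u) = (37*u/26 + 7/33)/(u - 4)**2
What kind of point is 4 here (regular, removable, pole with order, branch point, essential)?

The denominator factor u - 4 vanishes at 4 and appears to the power 2; the numerator there equals 2533/429, nonzero, and no other factor vanishes.
Hence a pole whose order is the multiplicity, 2.

The point is a pole of order 2.


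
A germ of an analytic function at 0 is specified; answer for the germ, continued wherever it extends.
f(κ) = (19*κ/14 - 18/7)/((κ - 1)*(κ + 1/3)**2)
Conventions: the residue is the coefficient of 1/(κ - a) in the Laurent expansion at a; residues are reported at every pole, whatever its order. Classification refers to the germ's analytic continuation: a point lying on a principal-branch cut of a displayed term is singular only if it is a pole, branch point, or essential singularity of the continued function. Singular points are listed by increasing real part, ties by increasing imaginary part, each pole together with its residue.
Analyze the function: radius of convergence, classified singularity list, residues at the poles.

Denominator factor (κ - 1): pole of order 1 at 1, modulus 1.
Denominator factor (κ + 1/3)^2: pole of order 2 at -1/3, modulus 1/3.
The radius of convergence is the smallest modulus among the singular points: 1/3.
At the order-2 pole -1/3 set g(κ) = (κ - (-1/3))^2*f(κ) = (19*κ/14 - 18/7)/(κ - 1).
Order-2 pole: residue = g'(a); g'(-1/3) = 153/224, so the residue is 153/224.
At the order-1 pole 1 set g(κ) = (κ - (1))*f(κ) = (19*κ/14 - 18/7)/(κ + 1/3)**2.
Simple pole: residue = g(a) at a = 1, which is -153/224.
List the singular points by increasing real part (a conjugate pair: the negative imaginary part first).

Radius of convergence at 0: 1/3.
At -1/3: a pole of order 2; residue 153/224.
At 1: a pole of order 1; residue -153/224.


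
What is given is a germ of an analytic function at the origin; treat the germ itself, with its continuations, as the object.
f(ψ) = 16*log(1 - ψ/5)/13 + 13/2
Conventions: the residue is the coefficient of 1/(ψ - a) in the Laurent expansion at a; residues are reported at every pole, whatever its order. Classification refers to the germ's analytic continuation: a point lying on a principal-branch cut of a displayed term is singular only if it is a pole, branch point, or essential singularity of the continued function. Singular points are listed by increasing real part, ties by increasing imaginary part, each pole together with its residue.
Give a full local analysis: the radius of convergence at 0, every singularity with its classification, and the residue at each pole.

Radius of convergence at 0: 5.
At 5: a logarithmic branch point.

Branch term (16/13)*log(1 - ψ/(5)): its argument vanishes at ψ = 5, a logarithmic branch point, modulus 5.
The radius of convergence is the smallest modulus among the singular points: 5.


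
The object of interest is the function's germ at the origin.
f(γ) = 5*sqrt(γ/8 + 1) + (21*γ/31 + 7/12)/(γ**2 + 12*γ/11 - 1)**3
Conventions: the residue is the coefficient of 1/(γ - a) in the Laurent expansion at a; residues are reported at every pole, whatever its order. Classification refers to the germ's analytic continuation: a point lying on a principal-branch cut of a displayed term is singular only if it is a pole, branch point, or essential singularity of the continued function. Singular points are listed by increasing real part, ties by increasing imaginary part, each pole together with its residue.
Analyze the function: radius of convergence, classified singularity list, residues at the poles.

Denominator factor (γ**2 + 12*γ/11 - 1)^3: discriminant 628/121, real irrational roots -6/11 + (1/11)*sqrt(157) and -6/11 - (1/11)*sqrt(157); poles of order 3, moduli -6/11 + (1/11)*sqrt(157) and 6/11 + (1/11)*sqrt(157).
Branch term (5)*sqrt(1 - γ/(-8)): its argument vanishes at γ = -8, a square-root branch point, modulus 8.
The radius of convergence is the smallest modulus among the singular points: -6/11 + (1/11)*sqrt(157).
The branch term is analytic at -6/11 - (1/11)*sqrt(157) and contributes nothing to the residue; only the rational part matters.
The factor γ**2 + 12*γ/11 - 1 splits as (γ - a)(γ - a') with a = -6/11 - (1/11)*sqrt(157), a' = -6/11 + (1/11)*sqrt(157). At the order-3 pole a set g(γ) = (γ - a)^3*(rational part) = [21*γ/31 + 7/12] / (γ - a')^3.
Order-3 pole: residue = g''(a)/2; g''(-6/11 - (1/11)*sqrt(157)) = -(12810875/3838933856)*sqrt(157), so the residue is -(12810875/7677867712)*sqrt(157).
The branch term is analytic at -6/11 + (1/11)*sqrt(157) and contributes nothing to the residue; only the rational part matters.
The factor γ**2 + 12*γ/11 - 1 splits as (γ - a)(γ - a') with a = -6/11 + (1/11)*sqrt(157), a' = -6/11 - (1/11)*sqrt(157). At the order-3 pole a set g(γ) = (γ - a)^3*(rational part) = [21*γ/31 + 7/12] / (γ - a')^3.
Order-3 pole: residue = g''(a)/2; g''(-6/11 + (1/11)*sqrt(157)) = (12810875/3838933856)*sqrt(157), so the residue is (12810875/7677867712)*sqrt(157).
List the singular points by increasing real part (a conjugate pair: the negative imaginary part first).

Radius of convergence at 0: -6/11 + (1/11)*sqrt(157).
At -8: an algebraic (square-root) branch point.
At -6/11 - (1/11)*sqrt(157): a pole of order 3; residue -(12810875/7677867712)*sqrt(157).
At -6/11 + (1/11)*sqrt(157): a pole of order 3; residue (12810875/7677867712)*sqrt(157).


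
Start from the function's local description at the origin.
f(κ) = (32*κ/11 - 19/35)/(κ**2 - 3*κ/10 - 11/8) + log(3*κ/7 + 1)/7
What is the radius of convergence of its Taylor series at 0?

The radius of convergence is -3/20 + (1/20)*sqrt(559).

Denominator factor (κ**2 - 3*κ/10 - 11/8): discriminant 559/100, real irrational roots 3/20 + (1/20)*sqrt(559) and 3/20 - (1/20)*sqrt(559); poles of order 1, moduli 3/20 + (1/20)*sqrt(559) and -3/20 + (1/20)*sqrt(559).
Branch term (1/7)*log(1 - κ/(-7/3)): its argument vanishes at κ = -7/3, a logarithmic branch point, modulus 7/3.
The radius of convergence is the smallest modulus among the singular points: -3/20 + (1/20)*sqrt(559).


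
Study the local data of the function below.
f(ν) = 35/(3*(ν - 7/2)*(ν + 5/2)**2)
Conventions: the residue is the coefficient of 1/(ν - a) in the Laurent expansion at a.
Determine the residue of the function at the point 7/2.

The residue is 35/108.

At the order-1 pole 7/2 set g(ν) = (ν - (7/2))*f(ν) = 35/(3*(ν + 5/2)**2).
Simple pole: residue = g(a) at a = 7/2, which is 35/108.


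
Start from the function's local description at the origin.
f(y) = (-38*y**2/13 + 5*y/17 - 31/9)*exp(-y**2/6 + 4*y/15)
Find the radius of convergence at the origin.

The radius of convergence is infinite.

The factor exp(-y**2/6 + 4*y/15) is entire and contributes no finite singular point.
The polynomial part has no poles.
No finite singular points: the Taylor series at 0 converges everywhere.


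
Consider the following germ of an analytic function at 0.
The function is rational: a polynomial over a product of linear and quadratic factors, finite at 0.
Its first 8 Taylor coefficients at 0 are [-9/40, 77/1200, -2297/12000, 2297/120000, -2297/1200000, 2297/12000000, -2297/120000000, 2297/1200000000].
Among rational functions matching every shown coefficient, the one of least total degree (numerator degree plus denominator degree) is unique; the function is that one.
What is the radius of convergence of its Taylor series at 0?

The radius of convergence is 10.

No rational of total degree below 3 reproduces all 8 coefficients; solving the [2/1] Pade equations on them gives f(ε) = (-37*ε**2/20 + 5*ε/12 - 9/4)/(ε + 10), whose expansion matches every shown term.
Denominator factor (ε + 10): pole of order 1 at -10, modulus 10.
The radius of convergence is the smallest modulus among the singular points: 10.


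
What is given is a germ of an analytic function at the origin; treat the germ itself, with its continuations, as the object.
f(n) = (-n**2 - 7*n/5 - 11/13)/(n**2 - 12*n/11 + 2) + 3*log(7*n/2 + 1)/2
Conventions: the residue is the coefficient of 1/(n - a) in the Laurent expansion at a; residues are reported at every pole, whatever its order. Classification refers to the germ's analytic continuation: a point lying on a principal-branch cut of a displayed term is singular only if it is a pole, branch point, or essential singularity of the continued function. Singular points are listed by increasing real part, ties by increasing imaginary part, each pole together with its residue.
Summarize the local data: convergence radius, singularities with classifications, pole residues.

Denominator factor (n**2 - 12*n/11 + 2): discriminant -824/121, complex-conjugate roots (6/11) + ((1/11)*sqrt(206))*i and (6/11) - ((1/11)*sqrt(206))*i; poles of order 1, moduli sqrt(2) and sqrt(2).
Branch term (3/2)*log(1 - n/(-2/7)): its argument vanishes at n = -2/7, a logarithmic branch point, modulus 2/7.
The radius of convergence is the smallest modulus among the singular points: 2/7.
The branch term is analytic at (6/11) - ((1/11)*sqrt(206))*i and contributes nothing to the residue; only the rational part matters.
The factor n**2 - 12*n/11 + 2 splits as (n - a)(n - a') with a = (6/11) - ((1/11)*sqrt(206))*i, a' = (6/11) + ((1/11)*sqrt(206))*i. At the order-1 pole a set g(n) = (n - a)*(rational part) = [-n**2 - 7*n/5 - 11/13] / (n - a').
Simple pole: residue = g(a) at a = (6/11) - ((1/11)*sqrt(206))*i, which is (-137/110) - ((1611/294580)*sqrt(206))*i.
The branch term is analytic at (6/11) + ((1/11)*sqrt(206))*i and contributes nothing to the residue; only the rational part matters.
The factor n**2 - 12*n/11 + 2 splits as (n - a)(n - a') with a = (6/11) + ((1/11)*sqrt(206))*i, a' = (6/11) - ((1/11)*sqrt(206))*i. At the order-1 pole a set g(n) = (n - a)*(rational part) = [-n**2 - 7*n/5 - 11/13] / (n - a').
Simple pole: residue = g(a) at a = (6/11) + ((1/11)*sqrt(206))*i, which is (-137/110) + ((1611/294580)*sqrt(206))*i.
List the singular points by increasing real part (a conjugate pair: the negative imaginary part first).

Radius of convergence at 0: 2/7.
At -2/7: a logarithmic branch point.
At (6/11) - ((1/11)*sqrt(206))*i: a pole of order 1; residue (-137/110) - ((1611/294580)*sqrt(206))*i.
At (6/11) + ((1/11)*sqrt(206))*i: a pole of order 1; residue (-137/110) + ((1611/294580)*sqrt(206))*i.


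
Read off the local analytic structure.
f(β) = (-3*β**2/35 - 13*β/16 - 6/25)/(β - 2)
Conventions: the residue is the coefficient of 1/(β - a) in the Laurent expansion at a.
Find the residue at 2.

The residue is -3091/1400.

At the order-1 pole 2 set g(β) = (β - (2))*f(β) = -3*β**2/35 - 13*β/16 - 6/25.
Simple pole: residue = g(a) at a = 2, which is -3091/1400.


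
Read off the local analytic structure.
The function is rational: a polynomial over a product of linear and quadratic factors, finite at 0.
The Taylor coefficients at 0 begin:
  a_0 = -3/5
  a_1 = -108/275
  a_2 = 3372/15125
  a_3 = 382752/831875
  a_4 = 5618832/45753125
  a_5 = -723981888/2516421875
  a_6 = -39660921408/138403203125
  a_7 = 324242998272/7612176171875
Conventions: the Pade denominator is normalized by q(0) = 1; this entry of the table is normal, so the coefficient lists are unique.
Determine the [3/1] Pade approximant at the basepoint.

Taylor coefficients needed (read off): a_0 = -3/5, a_1 = -108/275, a_2 = 3372/15125, a_3 = 382752/831875, a_4 = 5618832/45753125.
Write the denominator as Q(λ) = 1 + q1*λ. Requiring Q*f - P = O(λ^5) with deg P <= 3 kills the coefficients of λ^4..λ^4 in Q*f:
  λ^4: a_4 + q1*a_3 = 0, i.e. 5618832/45753125 + (382752/831875)*q1 = 0.
Solving this linear system: q1 = -117059/438570.
The numerator is Q*f truncated at degree 3: P0 = a_0 = -3/5; P1 = a_1 + q1*a_0 = -3091/13290; P2 = a_2 + q1*a_1 = 726/2215; P3 = a_3 + q1*a_2 = 2662/6645.

The Pade approximant has numerator coefficients [-3/5, -3091/13290, 726/2215, 2662/6645]; denominator coefficients [1, -117059/438570].


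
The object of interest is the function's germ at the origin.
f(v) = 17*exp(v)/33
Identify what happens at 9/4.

The point is a regular point.

There is no denominator, hence no pole anywhere.
The factor exp(v) is entire.
So the germ continues analytically to 9/4.


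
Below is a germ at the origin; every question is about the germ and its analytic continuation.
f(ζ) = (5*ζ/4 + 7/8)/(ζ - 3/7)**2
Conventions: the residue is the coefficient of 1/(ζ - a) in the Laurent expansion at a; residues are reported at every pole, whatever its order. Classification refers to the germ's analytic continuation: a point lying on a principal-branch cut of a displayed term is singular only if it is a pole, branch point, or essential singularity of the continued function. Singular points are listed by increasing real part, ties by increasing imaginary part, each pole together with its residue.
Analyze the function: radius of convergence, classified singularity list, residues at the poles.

Radius of convergence at 0: 3/7.
At 3/7: a pole of order 2; residue 5/4.

Denominator factor (ζ - 3/7)^2: pole of order 2 at 3/7, modulus 3/7.
The radius of convergence is the smallest modulus among the singular points: 3/7.
At the order-2 pole 3/7 set g(ζ) = (ζ - (3/7))^2*f(ζ) = 5*ζ/4 + 7/8.
Order-2 pole: residue = g'(a); g'(3/7) = 5/4, so the residue is 5/4.


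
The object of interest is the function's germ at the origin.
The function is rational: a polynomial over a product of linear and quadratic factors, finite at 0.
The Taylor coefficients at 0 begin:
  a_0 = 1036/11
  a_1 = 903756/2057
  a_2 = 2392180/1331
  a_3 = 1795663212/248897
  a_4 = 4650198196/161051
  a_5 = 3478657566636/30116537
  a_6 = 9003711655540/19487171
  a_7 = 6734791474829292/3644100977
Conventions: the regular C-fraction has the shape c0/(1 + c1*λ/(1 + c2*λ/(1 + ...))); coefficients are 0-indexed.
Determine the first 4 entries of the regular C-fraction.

Taylor coefficients (read off): a_0 = 1036/11, a_1 = 903756/2057, a_2 = 2392180/1331, a_3 = 1795663212/248897.
c0 = a_0 = 1036/11. Peel one level at a time: if S = 1 + c*λ/S' with S'(0) = 1, then c is the λ-coefficient of S and S' = c*λ/(S - 1).
S_1 = c0/f = 1 + (-32277/6919)*λ + (11658934/4352051)*λ^2 + ...; c1 = -32277/6919.
S_2 = c1*λ/(S_1 - 1) = 1 + (1665562/2900319)*λ + (6662248/21261321)*λ^2 + ...; c2 = 1665562/2900319.
S_3 = c2*λ/(S_2 - 1) = 1 + (-2516/4611)*λ + ...; c3 = -2516/4611.

The regular C-fraction coefficients are [1036/11, -32277/6919, 1665562/2900319, -2516/4611].


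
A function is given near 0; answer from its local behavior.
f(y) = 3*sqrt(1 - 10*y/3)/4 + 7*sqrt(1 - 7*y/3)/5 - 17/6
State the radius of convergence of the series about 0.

The radius of convergence is 3/10.

Branch term (7/5)*sqrt(1 - y/(3/7)): its argument vanishes at y = 3/7, a square-root branch point, modulus 3/7.
Branch term (3/4)*sqrt(1 - y/(3/10)): its argument vanishes at y = 3/10, a square-root branch point, modulus 3/10.
The radius of convergence is the smallest modulus among the singular points: 3/10.


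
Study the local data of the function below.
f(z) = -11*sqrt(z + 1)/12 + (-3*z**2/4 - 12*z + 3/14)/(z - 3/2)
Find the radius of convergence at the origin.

The radius of convergence is 1.

Denominator factor (z - 3/2): pole of order 1 at 3/2, modulus 3/2.
Branch term (-11/12)*sqrt(1 - z/(-1)): its argument vanishes at z = -1, a square-root branch point, modulus 1.
The radius of convergence is the smallest modulus among the singular points: 1.


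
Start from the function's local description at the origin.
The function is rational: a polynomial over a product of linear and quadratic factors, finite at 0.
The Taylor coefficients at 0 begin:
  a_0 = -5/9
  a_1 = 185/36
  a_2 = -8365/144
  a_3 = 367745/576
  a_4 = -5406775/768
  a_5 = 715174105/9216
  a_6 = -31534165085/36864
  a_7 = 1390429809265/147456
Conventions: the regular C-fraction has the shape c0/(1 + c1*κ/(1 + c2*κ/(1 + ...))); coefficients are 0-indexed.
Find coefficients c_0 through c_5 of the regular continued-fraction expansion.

The regular C-fraction coefficients are [-5/9, 37/4, 76/37, -4851/2812, 51245/368676, -871340/1343727].

Taylor coefficients (read off): a_0 = -5/9, a_1 = 185/36, a_2 = -8365/144, a_3 = 367745/576, a_4 = -5406775/768, a_5 = 715174105/9216.
c0 = a_0 = -5/9. Peel one level at a time: if S = 1 + c*κ/S' with S'(0) = 1, then c is the κ-coefficient of S and S' = c*κ/(S - 1).
S_1 = c0/f = 1 + (37/4)*κ + (-19)*κ^2 + ...; c1 = 37/4.
S_2 = c1*κ/(S_1 - 1) = 1 + (76/37)*κ + (4851/1369)*κ^2 + ...; c2 = 76/37.
S_3 = c2*κ/(S_2 - 1) = 1 + (-4851/2812)*κ + (1385/5776)*κ^2 + ...; c3 = -4851/2812.
S_4 = c3*κ/(S_3 - 1) = 1 + (51245/368676)*κ + (2121025/23532201)*κ^2 + ...; c4 = 51245/368676.
S_5 = c4*κ/(S_4 - 1) = 1 + (-871340/1343727)*κ + ...; c5 = -871340/1343727.


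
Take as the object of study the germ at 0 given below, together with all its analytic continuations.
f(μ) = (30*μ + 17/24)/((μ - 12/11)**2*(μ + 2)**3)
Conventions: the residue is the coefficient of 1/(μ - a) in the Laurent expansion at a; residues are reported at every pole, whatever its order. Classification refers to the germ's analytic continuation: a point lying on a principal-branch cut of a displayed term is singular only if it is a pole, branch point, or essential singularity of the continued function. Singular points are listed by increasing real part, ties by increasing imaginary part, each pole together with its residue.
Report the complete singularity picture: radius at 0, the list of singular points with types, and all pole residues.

Radius of convergence at 0: 12/11.
At -2: a pole of order 3; residue 887777/10690688.
At 12/11: a pole of order 2; residue -887777/10690688.

Denominator factor (μ - 12/11)^2: pole of order 2 at 12/11, modulus 12/11.
Denominator factor (μ + 2)^3: pole of order 3 at -2, modulus 2.
The radius of convergence is the smallest modulus among the singular points: 12/11.
At the order-3 pole -2 set g(μ) = (μ - (-2))^3*f(μ) = (30*μ + 17/24)/(μ - 12/11)**2.
Order-3 pole: residue = g''(a)/2; g''(-2) = 887777/5345344, so the residue is 887777/10690688.
At the order-2 pole 12/11 set g(μ) = (μ - (12/11))^2*f(μ) = (30*μ + 17/24)/(μ + 2)**3.
Order-2 pole: residue = g'(a); g'(12/11) = -887777/10690688, so the residue is -887777/10690688.
List the singular points by increasing real part (a conjugate pair: the negative imaginary part first).


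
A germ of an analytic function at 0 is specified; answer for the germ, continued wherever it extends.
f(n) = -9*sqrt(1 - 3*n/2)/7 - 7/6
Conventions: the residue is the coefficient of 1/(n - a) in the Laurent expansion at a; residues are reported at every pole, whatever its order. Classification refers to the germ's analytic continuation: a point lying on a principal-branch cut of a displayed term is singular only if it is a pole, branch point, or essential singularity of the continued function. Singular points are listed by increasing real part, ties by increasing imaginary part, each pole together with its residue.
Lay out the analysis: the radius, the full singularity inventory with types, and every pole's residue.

Radius of convergence at 0: 2/3.
At 2/3: an algebraic (square-root) branch point.

Branch term (-9/7)*sqrt(1 - n/(2/3)): its argument vanishes at n = 2/3, a square-root branch point, modulus 2/3.
The radius of convergence is the smallest modulus among the singular points: 2/3.


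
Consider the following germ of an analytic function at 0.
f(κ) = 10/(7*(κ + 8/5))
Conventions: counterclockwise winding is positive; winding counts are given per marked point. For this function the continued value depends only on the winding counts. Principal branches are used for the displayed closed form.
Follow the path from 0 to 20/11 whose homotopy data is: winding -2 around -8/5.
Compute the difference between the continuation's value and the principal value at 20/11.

Continued minus principal equals 0.

The function is rational, hence single-valued: continuing it around any pole returns the same value, so the difference is 0.
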